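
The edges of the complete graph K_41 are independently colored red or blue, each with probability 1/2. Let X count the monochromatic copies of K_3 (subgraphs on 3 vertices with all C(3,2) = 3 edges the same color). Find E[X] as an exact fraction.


Let X = Σ_S X_S over the C(41, 3) = 10660 subsets S of size 3, where X_S = 1 if the K_3 on S is monochromatic.
For a fixed S, the K_3 on S has C(3, 2) = 3 edges. P[all 3 edges red] = (1/2)^3, and likewise for blue, so P[monochromatic] = 2·(1/2)^3 = 2^{1 − 3} = 1/4.
By linearity of expectation: E[X] = C(41, 3) · 2^{1 − 3} = 10660 · 1/4 = 2665.
Numerically: E[X] ≈ 2665.00000.

E[X] = C(41,3)·2^(1−C(3,2)) = 2665 ≈ 2665.00000.


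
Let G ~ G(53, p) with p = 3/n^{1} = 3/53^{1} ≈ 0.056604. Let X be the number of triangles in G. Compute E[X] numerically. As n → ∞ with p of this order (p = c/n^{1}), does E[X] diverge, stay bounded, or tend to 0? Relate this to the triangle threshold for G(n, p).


Number of potential triangles: C(53, 3) = 23426.
Each occurs with probability p³ ≈ (0.056604)³ ≈ 1.8135777e-04.
By linearity: E[X] = C(53, 3)·p³ ≈ 23426 · 1.8135777e-04 ≈ 4.24849.
Here α = 1, so p = 3/n is exactly at the triangle threshold p ~ 1/n. Asymptotically E[X] → c³/6 = 3³/6 = 9/2 ≈ 4.50000, a bounded constant. In this regime the triangle count is asymptotically Poisson(c³/6).

E[X] ≈ 4.24849; in regime p = Θ(1/n^{1}) E[X] stays bounded (at the triangle threshold p ~ 1/n).


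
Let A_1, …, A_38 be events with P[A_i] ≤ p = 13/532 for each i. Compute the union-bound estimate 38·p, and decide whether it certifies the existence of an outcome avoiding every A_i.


Union bound: P[∪_{i=1}^{38} A_i] ≤ Σ_i P[A_i] ≤ 38·p = 38·(13/532) = 13/14.
Numerically: 13/14 ≈ 0.92857.
Is 13/14 < 1? YES.
Since P[∪ A_i] ≤ 13/14 < 1, the complement has P[∩ A_i^c] ≥ 1 − 13/14 = 1/14 > 0, so some outcome avoids every A_i.

38·p = 13/14 ≈ 0.92857; existence CERTIFIED by the union bound.


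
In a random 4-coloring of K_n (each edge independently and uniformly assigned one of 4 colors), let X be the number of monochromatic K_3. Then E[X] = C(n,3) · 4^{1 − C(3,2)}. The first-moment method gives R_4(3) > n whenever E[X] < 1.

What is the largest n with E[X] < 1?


We need C(n, 3) · 4^{1 − 3} < 1, i.e. C(n, 3) < 4^{3 − 1} = 16.
Check values of n near the boundary:
  n = 3: C(3, 3) = 1; 1 < 16? YES
  n = 4: C(4, 3) = 4; 4 < 16? YES
  n = 5: C(5, 3) = 10; 10 < 16? YES
  n = 6: C(6, 3) = 20; 20 < 16? NO
  n = 7: C(7, 3) = 35; 35 < 16? NO
The largest n with C(n, 3) < 16 is n = 5 (where E[X] = 5/8 ≈ 0.625000). Hence R_4(3) > 5, i.e. R_4(3) ≥ 6.

Largest n = 5; hence R_4(3) > 5.


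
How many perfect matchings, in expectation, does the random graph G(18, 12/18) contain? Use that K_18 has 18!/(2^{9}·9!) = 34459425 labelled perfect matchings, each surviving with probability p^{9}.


K_18 has 18!/(2^{9}·9!) = 34459425 labelled perfect matchings.
For each such perfect matching H, let X_H = 1 if all 9 edges of H are present in G. Then P[X_H = 1] = p^{9} = (2/3)^{9} = 512/19683.
By linearity of expectation: E[X] = Σ_H E[X_H] = 34459425 · p^{9} = 34459425 · 512/19683 = 217817600/243.
Numerically: E[X] ≈ 896369.

E[X] = 34459425 · (2/3)^{9} = 217817600/243 ≈ 896369.


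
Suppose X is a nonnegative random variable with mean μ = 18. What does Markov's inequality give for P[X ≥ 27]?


μ = E[X] = 18, a = 27.
Markov: P[X ≥ 27] ≤ μ/a = (18)/27 = 2/3.
Numerically: ≈ 0.667.
(Since a = 27 > μ = 18.000, the bound 2/3 is < 1 and informative.)

P[X ≥ 27] ≤ 2/3 ≈ 0.667.


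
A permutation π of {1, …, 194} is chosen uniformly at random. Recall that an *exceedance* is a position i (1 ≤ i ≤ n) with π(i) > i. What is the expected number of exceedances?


Write X = Σ_{i=1}^{194} X_i, where X_i = 1_{π(i) > i}.
For each fixed i, π(i) is uniform over {1, …, 194} (marginal of a uniform permutation), so P[π(i) > i] = (n − i)/n. Summing: Σ_{i=1}^{194} (n − i)/n = (0 + 1 + … + 193)/194 = 194(194 − 1)/(2·194) = (194 − 1)/2.
Hence E[X] = Σ_{i=1}^{194} (194 − i)/194 = 193/2 ≈ 96.500000.

E[X] = 193/2 = 96.500000.


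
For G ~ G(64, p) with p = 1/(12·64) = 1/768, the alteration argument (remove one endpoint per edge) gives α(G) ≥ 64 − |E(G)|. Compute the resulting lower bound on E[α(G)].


E[|E(G)|] = C(64, 2)·p = 2016 · (1/768) = 21/8.
E[α(G)] ≥ n − E[|E(G)|] = 64 − 21/8 = 491/8.
Numerically: ≈ 61.37500.
(This is only a lower bound; the true E[α(G)] may be larger.)

E[α(G)] ≥ 491/8 ≈ 61.37500.


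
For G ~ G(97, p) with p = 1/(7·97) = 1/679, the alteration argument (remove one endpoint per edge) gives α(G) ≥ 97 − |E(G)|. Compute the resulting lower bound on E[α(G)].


E[|E(G)|] = C(97, 2)·p = 4656 · (1/679) = 48/7.
E[α(G)] ≥ n − E[|E(G)|] = 97 − 48/7 = 631/7.
Numerically: ≈ 90.142857.
(This is only a lower bound; the true E[α(G)] may be larger.)

E[α(G)] ≥ 631/7 ≈ 90.142857.


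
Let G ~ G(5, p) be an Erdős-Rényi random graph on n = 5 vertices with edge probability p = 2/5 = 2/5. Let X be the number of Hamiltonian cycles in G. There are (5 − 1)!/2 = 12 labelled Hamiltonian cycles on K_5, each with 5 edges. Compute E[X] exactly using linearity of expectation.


K_5 has (5 − 1)!/2 = 12 labelled Hamiltonian cycles.
For each such Hamiltonian cycle H, let X_H = 1 if all 5 edges of H are present in G. Then P[X_H = 1] = p^{5} = (2/5)^{5} = 32/3125.
By linearity of expectation: E[X] = Σ_H E[X_H] = 12 · p^{5} = 12 · 32/3125 = 384/3125.
Numerically: E[X] ≈ 0.12288.

E[X] = 12 · (2/5)^{5} = 384/3125 ≈ 0.12288.


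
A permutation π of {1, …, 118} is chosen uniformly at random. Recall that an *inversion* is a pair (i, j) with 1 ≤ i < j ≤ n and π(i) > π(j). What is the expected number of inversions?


Write X = Σ X_I over the C(118, 2) = 6903 pairs i < j, with X_I the indicator of one inversion.
There are 6903 indicators.
For each fixed pair i < j, the values π(i) and π(j) are two distinct elements of {1, …, 118} in uniformly random order; by symmetry P[π(i) > π(j)] = 1/2.
By linearity: E[X] = 6903 · (1/2) = C(118, 2) · (1/2) = 6903/2 = 6903/2 ≈ 3451.5000.

E[X] = 6903/2 = 3451.5000.


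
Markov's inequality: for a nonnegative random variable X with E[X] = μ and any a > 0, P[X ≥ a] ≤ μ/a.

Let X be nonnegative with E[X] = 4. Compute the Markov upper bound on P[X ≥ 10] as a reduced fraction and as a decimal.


μ = E[X] = 4, a = 10.
Markov: P[X ≥ 10] ≤ μ/a = (4)/10 = 2/5.
Numerically: ≈ 0.4000.
(Since a = 10 > μ = 4.0000, the bound 2/5 is < 1 and informative.)

P[X ≥ 10] ≤ 2/5 ≈ 0.4000.


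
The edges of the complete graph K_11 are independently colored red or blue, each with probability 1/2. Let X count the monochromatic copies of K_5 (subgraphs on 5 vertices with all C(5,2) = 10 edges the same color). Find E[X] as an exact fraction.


Let X = Σ_S X_S over the C(11, 5) = 462 subsets S of size 5, where X_S = 1 if the K_5 on S is monochromatic.
For a fixed S, the K_5 on S has C(5, 2) = 10 edges. P[all 10 edges red] = (1/2)^10, and likewise for blue, so P[monochromatic] = 2·(1/2)^10 = 2^{1 − 10} = 1/512.
By linearity: E[X] = C(11, 5) · 2^{1 − 10} = 462 · 1/512 = 231/256.
Numerically: E[X] ≈ 0.902.

E[X] = C(11,5)·2^(1−C(5,2)) = 231/256 ≈ 0.902.


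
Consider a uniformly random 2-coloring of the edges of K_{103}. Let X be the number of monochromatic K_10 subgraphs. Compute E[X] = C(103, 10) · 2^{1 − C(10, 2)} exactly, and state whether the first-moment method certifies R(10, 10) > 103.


E[X] = C(103, 10) · 2^{1 − 45} = 23591276125340 · 2^{−44} = 23591276125340/17592186044416.
As a reduced fraction: E[X] = 5897819031335/4398046511104 ≈ 1.3410.
Is E[X] < 1? NO.
Since E[X] ≥ 1, the first-moment bound is inconclusive at n = 103; it does NOT by itself certify R(10, 10) > 103.

E[X] = 5897819031335/4398046511104 ≈ 1.3410; E[X] ≥ 1; first-moment method inconclusive here.


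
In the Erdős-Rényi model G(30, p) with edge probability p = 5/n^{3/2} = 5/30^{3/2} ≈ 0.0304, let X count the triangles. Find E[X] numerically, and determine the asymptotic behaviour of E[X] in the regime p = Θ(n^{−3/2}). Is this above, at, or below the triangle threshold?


Number of potential triangles: C(30, 3) = 4060.
Each occurs with probability p³ ≈ (0.0304)³ ≈ 2.81750e-05.
By linearity: E[X] = C(30, 3)·p³ ≈ 4060 · 2.81750e-05 ≈ 0.114.
Since α = 3/2 > 1, p = c/n^{3/2} = o(1/n) is below the triangle threshold p ~ 1/n. Asymptotically E[X] ~ (c³/6)·n^{3(1−α)} = (5³/6)·n^{-1.5} → 0, so by Markov's inequality G has no triangles w.h.p.

E[X] ≈ 0.114; in regime p = Θ(1/n^{3/2}) E[X] tends to 0 (below the triangle threshold p ~ 1/n).


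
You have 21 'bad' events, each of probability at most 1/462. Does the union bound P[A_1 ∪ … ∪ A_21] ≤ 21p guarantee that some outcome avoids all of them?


Union bound: P[∪_{i=1}^{21} A_i] ≤ Σ_i P[A_i] ≤ 21·p = 21·(1/462) = 1/22.
Numerically: 1/22 ≈ 0.0455.
Is 1/22 < 1? YES.
Since P[∪ A_i] ≤ 1/22 < 1, the complement has P[∩ A_i^c] ≥ 1 − 1/22 = 21/22 > 0, so some outcome avoids every A_i.

21·p = 1/22 ≈ 0.0455; existence CERTIFIED by the union bound.


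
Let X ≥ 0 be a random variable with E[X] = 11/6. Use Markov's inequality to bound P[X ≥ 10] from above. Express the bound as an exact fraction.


μ = E[X] = 11/6, a = 10.
Markov: P[X ≥ 10] ≤ μ/a = (11/6)/10 = 11/60.
Numerically: ≈ 0.1833.
(Since a = 10 > μ = 1.8333, the bound 11/60 is < 1 and informative.)

P[X ≥ 10] ≤ 11/60 ≈ 0.1833.


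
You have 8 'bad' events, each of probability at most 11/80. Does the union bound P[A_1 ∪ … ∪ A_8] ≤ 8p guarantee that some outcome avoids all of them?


Union bound: P[∪_{i=1}^{8} A_i] ≤ Σ_i P[A_i] ≤ 8·p = 8·(11/80) = 11/10.
Numerically: 11/10 ≈ 1.1000000.
Is 11/10 < 1? NO.
Since the bound 11/10 is ≥ 1, the union bound is uninformative here; it does NOT by itself certify existence.

8·p = 11/10 ≈ 1.1000000; existence NOT certified by the union bound.


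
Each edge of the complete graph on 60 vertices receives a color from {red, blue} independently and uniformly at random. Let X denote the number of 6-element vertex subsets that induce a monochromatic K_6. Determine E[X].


Let X = Σ_S X_S over the C(60, 6) = 50063860 subsets S of size 6, where X_S = 1 if the K_6 on S is monochromatic.
For a fixed S, the K_6 on S has C(6, 2) = 15 edges. P[all 15 edges red] = (1/2)^15, and likewise for blue, so P[monochromatic] = 2·(1/2)^15 = 2^{1 − 15} = 1/16384.
Summing: E[X] = C(60, 6) · 2^{1 − 15} = 50063860 · 1/16384 = 12515965/4096.
Numerically: E[X] ≈ 3055.655518.

E[X] = C(60,6)·2^(1−C(6,2)) = 12515965/4096 ≈ 3055.655518.


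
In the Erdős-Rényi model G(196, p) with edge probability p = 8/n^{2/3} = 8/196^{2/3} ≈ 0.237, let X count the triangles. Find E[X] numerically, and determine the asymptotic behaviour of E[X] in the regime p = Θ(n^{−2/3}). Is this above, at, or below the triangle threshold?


Number of potential triangles: C(196, 3) = 1235780.
Each occurs with probability p³ ≈ (0.237)³ ≈ 1.33278e-02.
By linearity: E[X] = C(196, 3)·p³ ≈ 1235780 · 1.33278e-02 ≈ 16470.204.
Since α = 2/3 < 1, p = c/n^{2/3} ≫ 1/n is above the triangle threshold p ~ 1/n. Asymptotically E[X] ~ (c³/6)·n^{3(1−α)} = (8³/6)·n^{1} → ∞; triangles are abundant w.h.p.

E[X] ≈ 16470.204; in regime p = Θ(1/n^{2/3}) E[X] diverges (above the triangle threshold p ~ 1/n).


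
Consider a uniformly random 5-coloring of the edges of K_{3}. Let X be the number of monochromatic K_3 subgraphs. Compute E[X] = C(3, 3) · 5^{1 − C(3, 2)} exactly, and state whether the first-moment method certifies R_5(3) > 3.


E[X] = C(3, 3) · 5^{1 − 3} = 1 · 5^{−2} = 1/25.
As a reduced fraction: E[X] = 1/25 ≈ 0.04000.
Is E[X] < 1? YES.
Since E[X] < 1, there exists a 5-coloring of K_{3} with no monochromatic K_3; hence R_5(3) > 3.

E[X] = 1/25 ≈ 0.04000; E[X] < 1, so R_5(3) > 3.


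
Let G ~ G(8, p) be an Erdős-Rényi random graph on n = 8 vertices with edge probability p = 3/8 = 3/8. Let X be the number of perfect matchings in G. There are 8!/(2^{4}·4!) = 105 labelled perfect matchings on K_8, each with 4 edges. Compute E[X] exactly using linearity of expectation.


K_8 has 8!/(2^{4}·4!) = 105 labelled perfect matchings.
For each such perfect matching H, let X_H = 1 if all 4 edges of H are present in G. Then P[X_H = 1] = p^{4} = (3/8)^{4} = 81/4096.
Summing the indicators: E[X] = Σ_H E[X_H] = 105 · p^{4} = 105 · 81/4096 = 8505/4096.
Numerically: E[X] ≈ 2.08.

E[X] = 105 · (3/8)^{4} = 8505/4096 ≈ 2.08.


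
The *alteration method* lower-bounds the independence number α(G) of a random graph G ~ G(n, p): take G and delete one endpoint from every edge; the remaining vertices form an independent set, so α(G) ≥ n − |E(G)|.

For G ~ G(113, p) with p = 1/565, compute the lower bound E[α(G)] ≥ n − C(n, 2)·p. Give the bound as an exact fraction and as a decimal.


E[|E(G)|] = C(113, 2)·p = 6328 · (1/565) = 56/5.
E[α(G)] ≥ n − E[|E(G)|] = 113 − 56/5 = 509/5.
Numerically: ≈ 101.800000.
(This is only a lower bound; the true E[α(G)] may be larger.)

E[α(G)] ≥ 509/5 ≈ 101.800000.


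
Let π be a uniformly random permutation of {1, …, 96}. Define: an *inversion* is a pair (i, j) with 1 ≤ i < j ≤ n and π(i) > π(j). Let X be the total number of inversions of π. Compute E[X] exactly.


Write X = Σ X_I over the C(96, 2) = 4560 pairs i < j, with X_I the indicator of one inversion.
There are 4560 indicators.
For each fixed pair i < j, the values π(i) and π(j) are two distinct elements of {1, …, 96} in uniformly random order; by symmetry P[π(i) > π(j)] = 1/2.
By linearity: E[X] = 4560 · (1/2) = C(96, 2) · (1/2) = 4560/2 = 2280 ≈ 2280.0000.

E[X] = 2280 = 2280.0000.


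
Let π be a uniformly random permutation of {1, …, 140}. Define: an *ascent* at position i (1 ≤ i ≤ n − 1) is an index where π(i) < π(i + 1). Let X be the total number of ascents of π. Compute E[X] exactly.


Write X = Σ X_I over i = 1, …, 139, with X_I the indicator of one ascent.
There are 139 indicators.
For each fixed i, the pair (π(i), π(i+1)) is a uniformly random ordered pair of distinct values from {1, …, 140}; by symmetry P[π(i) < π(i+1)] = 1/2.
By linearity: E[X] = 139 · (1/2) = (140 − 1) · (1/2) = 139/2 ≈ 69.500000.

E[X] = 139/2 = 69.500000.


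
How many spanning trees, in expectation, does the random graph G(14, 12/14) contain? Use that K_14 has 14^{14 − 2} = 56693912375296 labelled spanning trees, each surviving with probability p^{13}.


K_14 has 14^{14 − 2} = 56693912375296 labelled spanning trees.
For each such spanning tree H, let X_H = 1 if all 13 edges of H are present in G. Then P[X_H = 1] = p^{13} = (6/7)^{13} = 13060694016/96889010407.
By linearity of expectation: E[X] = Σ_H E[X_H] = 56693912375296 · p^{13} = 56693912375296 · 13060694016/96889010407 = 53496602689536/7.
Numerically: E[X] ≈ 7.6424e+12.

E[X] = 56693912375296 · (6/7)^{13} = 53496602689536/7 ≈ 7.6424e+12.


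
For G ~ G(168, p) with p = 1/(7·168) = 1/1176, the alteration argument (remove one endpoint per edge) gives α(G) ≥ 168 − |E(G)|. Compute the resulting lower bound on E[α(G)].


E[|E(G)|] = C(168, 2)·p = 14028 · (1/1176) = 167/14.
E[α(G)] ≥ n − E[|E(G)|] = 168 − 167/14 = 2185/14.
Numerically: ≈ 156.071.
(This is only a lower bound; the true E[α(G)] may be larger.)

E[α(G)] ≥ 2185/14 ≈ 156.071.


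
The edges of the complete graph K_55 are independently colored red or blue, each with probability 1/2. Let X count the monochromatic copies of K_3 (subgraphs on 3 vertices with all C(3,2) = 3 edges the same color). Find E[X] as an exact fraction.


Let X = Σ_S X_S over the C(55, 3) = 26235 subsets S of size 3, where X_S = 1 if the K_3 on S is monochromatic.
For a fixed S, the K_3 on S has C(3, 2) = 3 edges. P[all 3 edges red] = (1/2)^3, and likewise for blue, so P[monochromatic] = 2·(1/2)^3 = 2^{1 − 3} = 1/4.
Summing: E[X] = C(55, 3) · 2^{1 − 3} = 26235 · 1/4 = 26235/4.
Numerically: E[X] ≈ 6558.750.

E[X] = C(55,3)·2^(1−C(3,2)) = 26235/4 ≈ 6558.750.


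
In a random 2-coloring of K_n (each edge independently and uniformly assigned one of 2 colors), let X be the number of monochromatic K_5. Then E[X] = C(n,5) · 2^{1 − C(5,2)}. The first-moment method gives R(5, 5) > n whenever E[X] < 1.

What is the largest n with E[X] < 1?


We need C(n, 5) · 2^{1 − 10} < 1, i.e. C(n, 5) < 2^{10 − 1} = 512.
Check values of n near the boundary:
  n = 6: C(6, 5) = 6; 6 < 512? YES
  n = 7: C(7, 5) = 21; 21 < 512? YES
  n = 8: C(8, 5) = 56; 56 < 512? YES
  n = 9: C(9, 5) = 126; 126 < 512? YES
  n = 10: C(10, 5) = 252; 252 < 512? YES
  n = 11: C(11, 5) = 462; 462 < 512? YES
  n = 12: C(12, 5) = 792; 792 < 512? NO
The largest n with C(n, 5) < 512 is n = 11 (where E[X] = 231/256 ≈ 0.9023). Hence R(5, 5) > 11, i.e. R(5, 5) ≥ 12.

Largest n = 11; hence R(5, 5) > 11.


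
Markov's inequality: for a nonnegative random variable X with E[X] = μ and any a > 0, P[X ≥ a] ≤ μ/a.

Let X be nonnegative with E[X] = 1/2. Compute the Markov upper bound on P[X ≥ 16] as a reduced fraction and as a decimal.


μ = E[X] = 1/2, a = 16.
Markov: P[X ≥ 16] ≤ μ/a = (1/2)/16 = 1/32.
Numerically: ≈ 0.03125.
(Since a = 16 > μ = 0.50000, the bound 1/32 is < 1 and informative.)

P[X ≥ 16] ≤ 1/32 ≈ 0.03125.


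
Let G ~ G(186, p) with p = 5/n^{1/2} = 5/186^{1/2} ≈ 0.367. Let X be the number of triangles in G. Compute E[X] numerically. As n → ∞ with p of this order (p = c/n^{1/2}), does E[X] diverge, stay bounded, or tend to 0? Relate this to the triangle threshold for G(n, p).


Number of potential triangles: C(186, 3) = 1055240.
Each occurs with probability p³ ≈ (0.367)³ ≈ 4.92766e-02.
By linearity: E[X] = C(186, 3)·p³ ≈ 1055240 · 4.92766e-02 ≈ 51998.623.
Since α = 1/2 < 1, p = c/n^{1/2} ≫ 1/n is above the triangle threshold p ~ 1/n. Asymptotically E[X] ~ (c³/6)·n^{3(1−α)} = (5³/6)·n^{1.5} → ∞; triangles are abundant w.h.p.

E[X] ≈ 51998.623; in regime p = Θ(1/n^{1/2}) E[X] diverges (above the triangle threshold p ~ 1/n).


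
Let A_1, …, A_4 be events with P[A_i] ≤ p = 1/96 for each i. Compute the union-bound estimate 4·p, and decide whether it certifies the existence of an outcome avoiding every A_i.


Union bound: P[∪_{i=1}^{4} A_i] ≤ Σ_i P[A_i] ≤ 4·p = 4·(1/96) = 1/24.
Numerically: 1/24 ≈ 0.041667.
Is 1/24 < 1? YES.
Since P[∪ A_i] ≤ 1/24 < 1, the complement has P[∩ A_i^c] ≥ 1 − 1/24 = 23/24 > 0, so some outcome avoids every A_i.

4·p = 1/24 ≈ 0.041667; existence CERTIFIED by the union bound.


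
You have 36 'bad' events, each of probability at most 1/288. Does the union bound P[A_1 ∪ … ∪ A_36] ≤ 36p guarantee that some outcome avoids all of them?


Union bound: P[∪_{i=1}^{36} A_i] ≤ Σ_i P[A_i] ≤ 36·p = 36·(1/288) = 1/8.
Numerically: 1/8 ≈ 0.125.
Is 1/8 < 1? YES.
Since P[∪ A_i] ≤ 1/8 < 1, the complement has P[∩ A_i^c] ≥ 1 − 1/8 = 7/8 > 0, so some outcome avoids every A_i.

36·p = 1/8 ≈ 0.125; existence CERTIFIED by the union bound.


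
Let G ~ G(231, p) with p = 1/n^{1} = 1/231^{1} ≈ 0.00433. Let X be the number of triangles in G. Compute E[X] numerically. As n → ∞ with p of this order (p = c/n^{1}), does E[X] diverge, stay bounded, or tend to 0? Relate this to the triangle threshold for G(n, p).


Number of potential triangles: C(231, 3) = 2027795.
Each occurs with probability p³ ≈ (0.00433)³ ≈ 8.11267e-08.
By linearity: E[X] = C(231, 3)·p³ ≈ 2027795 · 8.11267e-08 ≈ 0.165.
Here α = 1, so p = 1/n is exactly at the triangle threshold p ~ 1/n. Asymptotically E[X] → c³/6 = 1³/6 = 1/6 ≈ 0.167, a bounded constant. In this regime the triangle count is asymptotically Poisson(c³/6).

E[X] ≈ 0.165; in regime p = Θ(1/n^{1}) E[X] stays bounded (at the triangle threshold p ~ 1/n).


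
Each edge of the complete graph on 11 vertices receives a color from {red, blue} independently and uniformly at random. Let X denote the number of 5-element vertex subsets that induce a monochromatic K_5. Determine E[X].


Let X = Σ_S X_S over the C(11, 5) = 462 subsets S of size 5, where X_S = 1 if the K_5 on S is monochromatic.
For a fixed S, the K_5 on S has C(5, 2) = 10 edges. P[all 10 edges red] = (1/2)^10, and likewise for blue, so P[monochromatic] = 2·(1/2)^10 = 2^{1 − 10} = 1/512.
By linearity: E[X] = C(11, 5) · 2^{1 − 10} = 462 · 1/512 = 231/256.
Numerically: E[X] ≈ 0.902344.

E[X] = C(11,5)·2^(1−C(5,2)) = 231/256 ≈ 0.902344.


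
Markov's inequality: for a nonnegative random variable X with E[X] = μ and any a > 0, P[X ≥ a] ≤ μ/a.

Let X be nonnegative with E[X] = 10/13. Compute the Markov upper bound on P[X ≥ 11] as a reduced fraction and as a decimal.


μ = E[X] = 10/13, a = 11.
Markov: P[X ≥ 11] ≤ μ/a = (10/13)/11 = 10/143.
Numerically: ≈ 0.06993.
(Since a = 11 > μ = 0.76923, the bound 10/143 is < 1 and informative.)

P[X ≥ 11] ≤ 10/143 ≈ 0.06993.


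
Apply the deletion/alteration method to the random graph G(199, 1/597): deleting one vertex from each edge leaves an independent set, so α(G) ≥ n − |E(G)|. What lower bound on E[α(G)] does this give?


E[|E(G)|] = C(199, 2)·p = 19701 · (1/597) = 33.
E[α(G)] ≥ n − E[|E(G)|] = 199 − 33 = 166.
Numerically: ≈ 166.0000.
(This is only a lower bound; the true E[α(G)] may be larger.)

E[α(G)] ≥ 166 ≈ 166.0000.


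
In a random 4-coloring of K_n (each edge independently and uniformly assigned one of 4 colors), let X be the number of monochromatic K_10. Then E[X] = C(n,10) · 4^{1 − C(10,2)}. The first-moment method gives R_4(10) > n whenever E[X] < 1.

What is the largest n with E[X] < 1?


We need C(n, 10) · 4^{1 − 45} < 1, i.e. C(n, 10) < 4^{45 − 1} = 309485009821345068724781056.
Check values of n near the boundary:
  n = 2019: C(2019, 10) = 303322949179835278009229628; 303322949179835278009229628 < 309485009821345068724781056? YES
  n = 2020: C(2020, 10) = 304832018578739931133653656; 304832018578739931133653656 < 309485009821345068724781056? YES
  n = 2021: C(2021, 10) = 306347841644770462864800616; 306347841644770462864800616 < 309485009821345068724781056? YES
  n = 2022: C(2022, 10) = 307870445231474093395937796; 307870445231474093395937796 < 309485009821345068724781056? YES
  n = 2023: C(2023, 10) = 309399856285778485315440716; 309399856285778485315440716 < 309485009821345068724781056? YES
  n = 2024: C(2024, 10) = 310936101848269937576192656; 310936101848269937576192656 < 309485009821345068724781056? NO
  n = 2025: C(2025, 10) = 312479209053472269772600560; 312479209053472269772600560 < 309485009821345068724781056? NO
The largest n with C(n, 10) < 309485009821345068724781056 is n = 2023 (where E[X] = 77349964071444621328860179/77371252455336267181195264 ≈ 0.9997249). Hence R_4(10) > 2023, i.e. R_4(10) ≥ 2024.

Largest n = 2023; hence R_4(10) > 2023.


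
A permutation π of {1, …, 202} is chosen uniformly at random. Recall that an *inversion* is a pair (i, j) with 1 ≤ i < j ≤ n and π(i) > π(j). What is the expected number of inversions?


Write X = Σ X_I over the C(202, 2) = 20301 pairs i < j, with X_I the indicator of one inversion.
There are 20301 indicators.
For each fixed pair i < j, the values π(i) and π(j) are two distinct elements of {1, …, 202} in uniformly random order; by symmetry P[π(i) > π(j)] = 1/2.
By linearity: E[X] = 20301 · (1/2) = C(202, 2) · (1/2) = 20301/2 = 20301/2 ≈ 10150.50000.

E[X] = 20301/2 = 10150.50000.


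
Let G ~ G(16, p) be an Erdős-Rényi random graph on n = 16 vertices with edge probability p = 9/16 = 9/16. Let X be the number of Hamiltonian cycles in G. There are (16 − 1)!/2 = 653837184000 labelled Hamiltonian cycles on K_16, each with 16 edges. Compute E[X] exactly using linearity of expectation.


K_16 has (16 − 1)!/2 = 653837184000 labelled Hamiltonian cycles.
For each such Hamiltonian cycle H, let X_H = 1 if all 16 edges of H are present in G. Then P[X_H = 1] = p^{16} = (9/16)^{16} = 1853020188851841/18446744073709551616.
By linearity of expectation: E[X] = Σ_H E[X_H] = 653837184000 · p^{16} = 653837184000 · 1853020188851841/18446744073709551616 = 1183177248216831945952875/18014398509481984.
Numerically: E[X] ≈ 6.57e+07.

E[X] = 653837184000 · (9/16)^{16} = 1183177248216831945952875/18014398509481984 ≈ 6.57e+07.


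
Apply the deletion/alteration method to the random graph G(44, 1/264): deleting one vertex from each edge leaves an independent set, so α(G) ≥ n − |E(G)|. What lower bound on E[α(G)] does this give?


E[|E(G)|] = C(44, 2)·p = 946 · (1/264) = 43/12.
E[α(G)] ≥ n − E[|E(G)|] = 44 − 43/12 = 485/12.
Numerically: ≈ 40.41667.
(This is only a lower bound; the true E[α(G)] may be larger.)

E[α(G)] ≥ 485/12 ≈ 40.41667.


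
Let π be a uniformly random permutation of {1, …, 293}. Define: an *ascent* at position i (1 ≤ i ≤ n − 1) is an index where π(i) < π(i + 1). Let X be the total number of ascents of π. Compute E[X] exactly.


Write X = Σ X_I over i = 1, …, 292, with X_I the indicator of one ascent.
There are 292 indicators.
For each fixed i, the pair (π(i), π(i+1)) is a uniformly random ordered pair of distinct values from {1, …, 293}; by symmetry P[π(i) < π(i+1)] = 1/2.
By linearity: E[X] = 292 · (1/2) = (293 − 1) · (1/2) = 146 ≈ 146.000.

E[X] = 146 = 146.000.


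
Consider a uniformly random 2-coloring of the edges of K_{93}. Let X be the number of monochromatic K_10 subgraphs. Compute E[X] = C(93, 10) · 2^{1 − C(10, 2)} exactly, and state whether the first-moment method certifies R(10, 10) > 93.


E[X] = C(93, 10) · 2^{1 − 45} = 8079421007658 · 2^{−44} = 8079421007658/17592186044416.
As a reduced fraction: E[X] = 4039710503829/8796093022208 ≈ 0.4592619.
Is E[X] < 1? YES.
Since E[X] < 1, there exists a 2-coloring of K_{93} with no monochromatic K_10; hence R(10, 10) > 93.

E[X] = 4039710503829/8796093022208 ≈ 0.4592619; E[X] < 1, so R(10, 10) > 93.


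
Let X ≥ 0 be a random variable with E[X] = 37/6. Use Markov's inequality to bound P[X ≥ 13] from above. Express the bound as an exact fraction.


μ = E[X] = 37/6, a = 13.
Markov: P[X ≥ 13] ≤ μ/a = (37/6)/13 = 37/78.
Numerically: ≈ 0.47436.
(Since a = 13 > μ = 6.16667, the bound 37/78 is < 1 and informative.)

P[X ≥ 13] ≤ 37/78 ≈ 0.47436.


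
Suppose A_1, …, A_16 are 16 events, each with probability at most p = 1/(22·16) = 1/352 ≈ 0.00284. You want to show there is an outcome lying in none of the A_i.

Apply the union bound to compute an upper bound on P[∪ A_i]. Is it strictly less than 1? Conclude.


Union bound: P[∪_{i=1}^{16} A_i] ≤ Σ_i P[A_i] ≤ 16·p = 16·(1/352) = 1/22.
Numerically: 1/22 ≈ 0.04545.
Is 1/22 < 1? YES.
Since P[∪ A_i] ≤ 1/22 < 1, the complement has P[∩ A_i^c] ≥ 1 − 1/22 = 21/22 > 0, so some outcome avoids every A_i.

16·p = 1/22 ≈ 0.04545; existence CERTIFIED by the union bound.


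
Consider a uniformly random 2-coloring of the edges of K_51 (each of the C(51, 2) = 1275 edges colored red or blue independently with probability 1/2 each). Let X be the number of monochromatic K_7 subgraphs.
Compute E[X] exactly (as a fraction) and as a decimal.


Let X = Σ_S X_S over the C(51, 7) = 115775100 subsets S of size 7, where X_S = 1 if the K_7 on S is monochromatic.
For a fixed S, the K_7 on S has C(7, 2) = 21 edges. P[all 21 edges red] = (1/2)^21, and likewise for blue, so P[monochromatic] = 2·(1/2)^21 = 2^{1 − 21} = 1/1048576.
Summing: E[X] = C(51, 7) · 2^{1 − 21} = 115775100 · 1/1048576 = 28943775/262144.
Numerically: E[X] ≈ 110.41174.

E[X] = C(51,7)·2^(1−C(7,2)) = 28943775/262144 ≈ 110.41174.


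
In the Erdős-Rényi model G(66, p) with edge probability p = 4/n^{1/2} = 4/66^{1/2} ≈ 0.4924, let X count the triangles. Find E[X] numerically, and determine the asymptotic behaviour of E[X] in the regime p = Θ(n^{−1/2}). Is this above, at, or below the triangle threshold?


Number of potential triangles: C(66, 3) = 45760.
Each occurs with probability p³ ≈ (0.4924)³ ≈ 1.193614e-01.
By linearity: E[X] = C(66, 3)·p³ ≈ 45760 · 1.193614e-01 ≈ 5461.9798.
Since α = 1/2 < 1, p = c/n^{1/2} ≫ 1/n is above the triangle threshold p ~ 1/n. Asymptotically E[X] ~ (c³/6)·n^{3(1−α)} = (4³/6)·n^{1.5} → ∞; triangles are abundant w.h.p.

E[X] ≈ 5461.9798; in regime p = Θ(1/n^{1/2}) E[X] diverges (above the triangle threshold p ~ 1/n).


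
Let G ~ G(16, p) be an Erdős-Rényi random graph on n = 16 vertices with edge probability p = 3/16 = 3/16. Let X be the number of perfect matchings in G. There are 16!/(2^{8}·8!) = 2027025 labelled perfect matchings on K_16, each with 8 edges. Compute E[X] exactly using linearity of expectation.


K_16 has 16!/(2^{8}·8!) = 2027025 labelled perfect matchings.
For each such perfect matching H, let X_H = 1 if all 8 edges of H are present in G. Then P[X_H = 1] = p^{8} = (3/16)^{8} = 6561/4294967296.
By linearity: E[X] = Σ_H E[X_H] = 2027025 · p^{8} = 2027025 · 6561/4294967296 = 13299311025/4294967296.
Numerically: E[X] ≈ 3.1.

E[X] = 2027025 · (3/16)^{8} = 13299311025/4294967296 ≈ 3.1.


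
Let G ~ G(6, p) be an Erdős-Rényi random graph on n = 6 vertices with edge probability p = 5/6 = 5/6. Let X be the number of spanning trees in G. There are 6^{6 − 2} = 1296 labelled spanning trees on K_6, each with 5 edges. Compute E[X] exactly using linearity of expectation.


K_6 has 6^{6 − 2} = 1296 labelled spanning trees.
For each such spanning tree H, let X_H = 1 if all 5 edges of H are present in G. Then P[X_H = 1] = p^{5} = (5/6)^{5} = 3125/7776.
By linearity: E[X] = Σ_H E[X_H] = 1296 · p^{5} = 1296 · 3125/7776 = 3125/6.
Numerically: E[X] ≈ 520.8.

E[X] = 1296 · (5/6)^{5} = 3125/6 ≈ 520.8.


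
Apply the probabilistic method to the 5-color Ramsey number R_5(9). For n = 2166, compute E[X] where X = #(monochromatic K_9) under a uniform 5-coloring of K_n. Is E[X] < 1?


E[X] = C(2166, 9) · 5^{1 − 36} = 2844037944203015677277940 · 5^{−35} = 2844037944203015677277940/2910383045673370361328125.
As a reduced fraction: E[X] = 568807588840603135455588/582076609134674072265625 ≈ 0.9772040.
Is E[X] < 1? YES.
Since E[X] < 1, there exists a 5-coloring of K_{2166} with no monochromatic K_9; hence R_5(9) > 2166.

E[X] = 568807588840603135455588/582076609134674072265625 ≈ 0.9772040; E[X] < 1, so R_5(9) > 2166.


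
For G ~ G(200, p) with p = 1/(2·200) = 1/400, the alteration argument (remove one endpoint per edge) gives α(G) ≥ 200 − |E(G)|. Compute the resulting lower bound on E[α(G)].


E[|E(G)|] = C(200, 2)·p = 19900 · (1/400) = 199/4.
E[α(G)] ≥ n − E[|E(G)|] = 200 − 199/4 = 601/4.
Numerically: ≈ 150.250000.
(This is only a lower bound; the true E[α(G)] may be larger.)

E[α(G)] ≥ 601/4 ≈ 150.250000.


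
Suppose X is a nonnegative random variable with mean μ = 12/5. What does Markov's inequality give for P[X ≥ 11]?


μ = E[X] = 12/5, a = 11.
Markov: P[X ≥ 11] ≤ μ/a = (12/5)/11 = 12/55.
Numerically: ≈ 0.218182.
(Since a = 11 > μ = 2.400000, the bound 12/55 is < 1 and informative.)

P[X ≥ 11] ≤ 12/55 ≈ 0.218182.


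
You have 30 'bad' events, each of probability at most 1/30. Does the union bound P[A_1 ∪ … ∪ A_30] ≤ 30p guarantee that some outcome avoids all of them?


Union bound: P[∪_{i=1}^{30} A_i] ≤ Σ_i P[A_i] ≤ 30·p = 30·(1/30) = 1.
Numerically: 1 ≈ 1.000.
Is 1 < 1? NO.
Since the bound 1 is ≥ 1, the union bound is uninformative here; it does NOT by itself certify existence.

30·p = 1 ≈ 1.000; existence NOT certified by the union bound.


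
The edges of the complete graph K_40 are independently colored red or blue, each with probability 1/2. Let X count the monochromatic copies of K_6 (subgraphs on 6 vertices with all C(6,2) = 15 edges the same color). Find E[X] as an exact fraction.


Let X = Σ_S X_S over the C(40, 6) = 3838380 subsets S of size 6, where X_S = 1 if the K_6 on S is monochromatic.
For a fixed S, the K_6 on S has C(6, 2) = 15 edges. P[all 15 edges red] = (1/2)^15, and likewise for blue, so P[monochromatic] = 2·(1/2)^15 = 2^{1 − 15} = 1/16384.
By linearity of expectation: E[X] = C(40, 6) · 2^{1 − 15} = 3838380 · 1/16384 = 959595/4096.
Numerically: E[X] ≈ 234.27612.

E[X] = C(40,6)·2^(1−C(6,2)) = 959595/4096 ≈ 234.27612.


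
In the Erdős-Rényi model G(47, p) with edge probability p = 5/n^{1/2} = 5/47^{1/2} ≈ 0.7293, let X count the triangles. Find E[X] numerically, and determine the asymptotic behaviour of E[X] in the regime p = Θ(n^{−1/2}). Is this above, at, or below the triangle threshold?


Number of potential triangles: C(47, 3) = 16215.
Each occurs with probability p³ ≈ (0.7293)³ ≈ 3.879388e-01.
By linearity: E[X] = C(47, 3)·p³ ≈ 16215 · 3.879388e-01 ≈ 6290.4278.
Since α = 1/2 < 1, p = c/n^{1/2} ≫ 1/n is above the triangle threshold p ~ 1/n. Asymptotically E[X] ~ (c³/6)·n^{3(1−α)} = (5³/6)·n^{1.5} → ∞; triangles are abundant w.h.p.

E[X] ≈ 6290.4278; in regime p = Θ(1/n^{1/2}) E[X] diverges (above the triangle threshold p ~ 1/n).


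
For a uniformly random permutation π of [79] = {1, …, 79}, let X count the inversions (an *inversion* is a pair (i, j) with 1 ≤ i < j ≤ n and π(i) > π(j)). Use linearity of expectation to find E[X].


Write X = Σ X_I over the C(79, 2) = 3081 pairs i < j, with X_I the indicator of one inversion.
There are 3081 indicators.
For each fixed pair i < j, the values π(i) and π(j) are two distinct elements of {1, …, 79} in uniformly random order; by symmetry P[π(i) > π(j)] = 1/2.
By linearity: E[X] = 3081 · (1/2) = C(79, 2) · (1/2) = 3081/2 = 3081/2 ≈ 1540.500.

E[X] = 3081/2 = 1540.500.


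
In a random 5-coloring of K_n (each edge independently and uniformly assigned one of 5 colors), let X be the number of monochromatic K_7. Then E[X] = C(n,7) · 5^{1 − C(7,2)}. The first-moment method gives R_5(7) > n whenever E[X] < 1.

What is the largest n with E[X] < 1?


We need C(n, 7) · 5^{1 − 21} < 1, i.e. C(n, 7) < 5^{21 − 1} = 95367431640625.
Check values of n near the boundary:
  n = 335: C(335, 7) = 88202498238195; 88202498238195 < 95367431640625? YES
  n = 336: C(336, 7) = 90079147136880; 90079147136880 < 95367431640625? YES
  n = 337: C(337, 7) = 91989916924632; 91989916924632 < 95367431640625? YES
  n = 338: C(338, 7) = 93935323022736; 93935323022736 < 95367431640625? YES
  n = 339: C(339, 7) = 95915887062372; 95915887062372 < 95367431640625? NO
The largest n with C(n, 7) < 95367431640625 is n = 338 (where E[X] = 93935323022736/95367431640625 ≈ 0.984983). Hence R_5(7) > 338, i.e. R_5(7) ≥ 339.

Largest n = 338; hence R_5(7) > 338.


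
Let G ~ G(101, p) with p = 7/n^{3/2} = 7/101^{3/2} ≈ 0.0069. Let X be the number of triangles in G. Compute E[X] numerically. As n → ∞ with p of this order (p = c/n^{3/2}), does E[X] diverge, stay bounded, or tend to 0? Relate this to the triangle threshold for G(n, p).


Number of potential triangles: C(101, 3) = 166650.
Each occurs with probability p³ ≈ (0.0069)³ ≈ 3.27980e-07.
By linearity: E[X] = C(101, 3)·p³ ≈ 166650 · 3.27980e-07 ≈ 0.055.
Since α = 3/2 > 1, p = c/n^{3/2} = o(1/n) is below the triangle threshold p ~ 1/n. Asymptotically E[X] ~ (c³/6)·n^{3(1−α)} = (7³/6)·n^{-1.5} → 0, so by Markov's inequality G has no triangles w.h.p.

E[X] ≈ 0.055; in regime p = Θ(1/n^{3/2}) E[X] tends to 0 (below the triangle threshold p ~ 1/n).


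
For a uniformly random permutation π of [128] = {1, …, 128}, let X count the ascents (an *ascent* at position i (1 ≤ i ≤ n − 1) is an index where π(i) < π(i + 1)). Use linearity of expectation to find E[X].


Write X = Σ X_I over i = 1, …, 127, with X_I the indicator of one ascent.
There are 127 indicators.
For each fixed i, the pair (π(i), π(i+1)) is a uniformly random ordered pair of distinct values from {1, …, 128}; by symmetry P[π(i) < π(i+1)] = 1/2.
By linearity: E[X] = 127 · (1/2) = (128 − 1) · (1/2) = 127/2 ≈ 63.500.

E[X] = 127/2 = 63.500.


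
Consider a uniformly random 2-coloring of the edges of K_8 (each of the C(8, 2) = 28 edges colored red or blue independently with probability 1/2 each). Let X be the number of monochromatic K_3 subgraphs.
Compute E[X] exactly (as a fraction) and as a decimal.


Let X = Σ_S X_S over the C(8, 3) = 56 subsets S of size 3, where X_S = 1 if the K_3 on S is monochromatic.
For a fixed S, the K_3 on S has C(3, 2) = 3 edges. P[all 3 edges red] = (1/2)^3, and likewise for blue, so P[monochromatic] = 2·(1/2)^3 = 2^{1 − 3} = 1/4.
By linearity: E[X] = C(8, 3) · 2^{1 − 3} = 56 · 1/4 = 14.
Numerically: E[X] ≈ 14.000.

E[X] = C(8,3)·2^(1−C(3,2)) = 14 ≈ 14.000.


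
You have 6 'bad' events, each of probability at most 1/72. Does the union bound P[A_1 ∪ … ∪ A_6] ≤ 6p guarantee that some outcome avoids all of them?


Union bound: P[∪_{i=1}^{6} A_i] ≤ Σ_i P[A_i] ≤ 6·p = 6·(1/72) = 1/12.
Numerically: 1/12 ≈ 0.0833.
Is 1/12 < 1? YES.
Since P[∪ A_i] ≤ 1/12 < 1, the complement has P[∩ A_i^c] ≥ 1 − 1/12 = 11/12 > 0, so some outcome avoids every A_i.

6·p = 1/12 ≈ 0.0833; existence CERTIFIED by the union bound.


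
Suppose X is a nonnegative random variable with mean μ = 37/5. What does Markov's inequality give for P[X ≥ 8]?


μ = E[X] = 37/5, a = 8.
Markov: P[X ≥ 8] ≤ μ/a = (37/5)/8 = 37/40.
Numerically: ≈ 0.925.
(Since a = 8 > μ = 7.400, the bound 37/40 is < 1 and informative.)

P[X ≥ 8] ≤ 37/40 ≈ 0.925.


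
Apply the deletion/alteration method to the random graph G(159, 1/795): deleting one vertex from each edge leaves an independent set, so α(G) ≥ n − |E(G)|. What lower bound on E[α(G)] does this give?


E[|E(G)|] = C(159, 2)·p = 12561 · (1/795) = 79/5.
E[α(G)] ≥ n − E[|E(G)|] = 159 − 79/5 = 716/5.
Numerically: ≈ 143.2000.
(This is only a lower bound; the true E[α(G)] may be larger.)

E[α(G)] ≥ 716/5 ≈ 143.2000.


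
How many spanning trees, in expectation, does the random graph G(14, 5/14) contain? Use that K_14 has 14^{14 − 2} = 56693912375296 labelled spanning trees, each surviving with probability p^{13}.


K_14 has 14^{14 − 2} = 56693912375296 labelled spanning trees.
For each such spanning tree H, let X_H = 1 if all 13 edges of H are present in G. Then P[X_H = 1] = p^{13} = (5/14)^{13} = 1220703125/793714773254144.
By linearity: E[X] = Σ_H E[X_H] = 56693912375296 · p^{13} = 56693912375296 · 1220703125/793714773254144 = 1220703125/14.
Numerically: E[X] ≈ 8.71931e+07.

E[X] = 56693912375296 · (5/14)^{13} = 1220703125/14 ≈ 8.71931e+07.


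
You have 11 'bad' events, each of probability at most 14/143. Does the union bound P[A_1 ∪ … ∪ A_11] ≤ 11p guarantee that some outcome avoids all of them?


Union bound: P[∪_{i=1}^{11} A_i] ≤ Σ_i P[A_i] ≤ 11·p = 11·(14/143) = 14/13.
Numerically: 14/13 ≈ 1.077.
Is 14/13 < 1? NO.
Since the bound 14/13 is ≥ 1, the union bound is uninformative here; it does NOT by itself certify existence.

11·p = 14/13 ≈ 1.077; existence NOT certified by the union bound.


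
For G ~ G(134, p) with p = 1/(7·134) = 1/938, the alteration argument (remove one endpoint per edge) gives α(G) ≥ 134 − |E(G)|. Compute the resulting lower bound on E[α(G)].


E[|E(G)|] = C(134, 2)·p = 8911 · (1/938) = 19/2.
E[α(G)] ≥ n − E[|E(G)|] = 134 − 19/2 = 249/2.
Numerically: ≈ 124.50000.
(This is only a lower bound; the true E[α(G)] may be larger.)

E[α(G)] ≥ 249/2 ≈ 124.50000.


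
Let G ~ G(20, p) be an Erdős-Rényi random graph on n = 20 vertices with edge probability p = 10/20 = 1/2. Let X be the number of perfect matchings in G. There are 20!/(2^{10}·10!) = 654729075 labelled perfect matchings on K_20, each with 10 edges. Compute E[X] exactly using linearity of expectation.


K_20 has 20!/(2^{10}·10!) = 654729075 labelled perfect matchings.
For each such perfect matching H, let X_H = 1 if all 10 edges of H are present in G. Then P[X_H = 1] = p^{10} = (1/2)^{10} = 1/1024.
By linearity of expectation: E[X] = Σ_H E[X_H] = 654729075 · p^{10} = 654729075 · 1/1024 = 654729075/1024.
Numerically: E[X] ≈ 6.394e+05.

E[X] = 654729075 · (1/2)^{10} = 654729075/1024 ≈ 6.394e+05.
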